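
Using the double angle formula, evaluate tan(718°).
tan(718°) = 2 tan 359° / (1 - tan²359°) = -0.03492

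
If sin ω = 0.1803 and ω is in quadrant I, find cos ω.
cos ω = 0.9836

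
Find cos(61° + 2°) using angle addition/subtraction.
cos(61° + 2°) = cos 61° cos 2° - sin 61° sin 2° = 0.454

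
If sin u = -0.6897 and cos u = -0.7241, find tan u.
tan u = sin u / cos u = 0.9525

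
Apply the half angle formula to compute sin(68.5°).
sin(68.5°) = √((1 - cos 137°)/2) = 0.9304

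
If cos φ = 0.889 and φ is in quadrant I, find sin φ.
sin φ = 0.4579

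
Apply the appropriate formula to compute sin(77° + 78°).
sin(77° + 78°) = sin 77° cos 78° + cos 77° sin 78° = 0.4226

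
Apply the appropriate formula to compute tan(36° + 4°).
tan(36° + 4°) = (tan 36° + tan 4°)/(1 - tan 36° tan 4°) = 0.8391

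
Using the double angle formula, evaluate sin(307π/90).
sin(307π/90) = 2 sin 307π/180 cos 307π/180 = -0.9613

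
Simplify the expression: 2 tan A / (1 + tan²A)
2 tan A / (1 + tan²A) = sin(2A) (using Double angle)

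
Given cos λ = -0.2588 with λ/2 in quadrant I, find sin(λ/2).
sin(λ/2) = ±√((1 - cos λ)/2); positive since λ/2 ∈ QI, so sin(λ/2) = 0.7933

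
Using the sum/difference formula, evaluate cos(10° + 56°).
cos(10° + 56°) = cos 10° cos 56° - sin 10° sin 56° = 0.4067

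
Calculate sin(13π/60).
sin(13π/60) = 0.6293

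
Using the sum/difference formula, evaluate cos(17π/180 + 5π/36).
cos(17π/180 + 5π/36) = cos 17π/180 cos 5π/36 - sin 17π/180 sin 5π/36 = 0.7431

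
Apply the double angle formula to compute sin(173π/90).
sin(173π/90) = 2 sin 173π/180 cos 173π/180 = -0.2419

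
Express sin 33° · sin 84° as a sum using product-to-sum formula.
sin 33° sin 84° = (1/2)[cos(33°-84°) - cos(33°+84°)]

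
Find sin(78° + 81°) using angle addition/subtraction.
sin(78° + 81°) = sin 78° cos 81° + cos 78° sin 81° = 0.3584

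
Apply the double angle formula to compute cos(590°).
cos(590°) = 1 - 2sin²295° = -0.6428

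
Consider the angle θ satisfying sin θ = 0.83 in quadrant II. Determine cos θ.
cos θ = ±√(1 - sin²θ) = -0.5578 (negative in QII)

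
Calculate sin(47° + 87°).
sin(47° + 87°) = sin 47° cos 87° + cos 47° sin 87° = 0.7193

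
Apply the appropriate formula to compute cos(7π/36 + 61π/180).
cos(7π/36 + 61π/180) = cos 7π/36 cos 61π/180 - sin 7π/36 sin 61π/180 = -0.1045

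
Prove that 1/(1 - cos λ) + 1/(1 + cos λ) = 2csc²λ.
LHS = [(1 + cos λ) + (1 - cos λ)] / [(1 - cos λ)(1 + cos λ)] = 2/(1 - cos²λ) = 2/sin²λ = 2csc²λ = RHS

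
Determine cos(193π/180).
cos(193π/180) = -0.9744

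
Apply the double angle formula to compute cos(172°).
cos(172°) = cos²86° - sin²86° = -0.9903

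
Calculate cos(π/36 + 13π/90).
cos(π/36 + 13π/90) = cos π/36 cos 13π/90 - sin π/36 sin 13π/90 = 0.8572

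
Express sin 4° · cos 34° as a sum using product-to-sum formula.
sin 4° cos 34° = (1/2)[sin(4°+34°) + sin(4°-34°)]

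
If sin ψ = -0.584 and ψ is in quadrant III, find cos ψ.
cos ψ = -0.8118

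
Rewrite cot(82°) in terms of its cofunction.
cot(82°) = tan(90° - 82°) = tan(8°)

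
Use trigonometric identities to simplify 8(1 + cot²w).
8(1 + cot²w) = 8(csc²w) (using Pythagorean identity)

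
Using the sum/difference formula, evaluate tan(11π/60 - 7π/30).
tan(11π/60 - 7π/30) = (tan 11π/60 - tan 7π/30)/(1 + tan 11π/60 tan 7π/30) = -0.1584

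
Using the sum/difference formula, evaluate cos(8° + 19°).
cos(8° + 19°) = cos 8° cos 19° - sin 8° sin 19° = 0.891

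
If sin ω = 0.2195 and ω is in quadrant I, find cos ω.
cos ω = 0.9756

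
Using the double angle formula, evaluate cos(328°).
cos(328°) = cos²164° - sin²164° = 0.848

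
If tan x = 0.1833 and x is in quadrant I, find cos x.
cos x = 0.9836 (using tan²x + 1 = sec²x)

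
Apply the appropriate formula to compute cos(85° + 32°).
cos(85° + 32°) = cos 85° cos 32° - sin 85° sin 32° = -0.454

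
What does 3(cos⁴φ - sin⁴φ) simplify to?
3(cos⁴φ - sin⁴φ) = 3(cos(2φ)) (using Factoring + double angle)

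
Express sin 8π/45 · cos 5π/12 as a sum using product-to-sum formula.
sin 8π/45 cos 5π/12 = (1/2)[sin(8π/45+5π/12) + sin(8π/45-5π/12)]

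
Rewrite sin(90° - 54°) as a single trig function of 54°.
sin(90° - 54°) = cos(54°)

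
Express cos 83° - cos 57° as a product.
cos 83° - cos 57° = -2 sin(70°) sin(13°)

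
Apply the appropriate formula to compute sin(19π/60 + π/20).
sin(19π/60 + π/20) = sin 19π/60 cos π/20 + cos 19π/60 sin π/20 = 0.9135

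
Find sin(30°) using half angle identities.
sin(30°) = √((1 - cos 60°)/2) = 1/2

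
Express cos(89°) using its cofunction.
cos(89°) = sin(90° - 89°) = sin(1°)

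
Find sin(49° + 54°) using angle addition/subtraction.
sin(49° + 54°) = sin 49° cos 54° + cos 49° sin 54° = 0.9744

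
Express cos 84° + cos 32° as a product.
cos 84° + cos 32° = 2 cos(58°) cos(26°)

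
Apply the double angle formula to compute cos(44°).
cos(44°) = 1 - 2sin²22° = 0.7193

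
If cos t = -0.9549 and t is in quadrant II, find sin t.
sin t = 0.2969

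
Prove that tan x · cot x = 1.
LHS = (sin x/cos x) · (cos x/sin x) = 1 = RHS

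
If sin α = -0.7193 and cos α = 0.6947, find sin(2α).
sin(2α) = 2 sin α cos α = -0.9994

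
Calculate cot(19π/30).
cot(19π/30) = -0.4452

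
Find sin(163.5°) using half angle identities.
sin(163.5°) = √((1 - cos 327°)/2) = 0.284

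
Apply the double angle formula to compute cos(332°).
cos(332°) = cos²166° - sin²166° = 0.8829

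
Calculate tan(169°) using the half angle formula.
tan(169°) = sin 338° / (1 + cos 338°) = -0.1944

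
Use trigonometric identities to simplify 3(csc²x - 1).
3(csc²x - 1) = 3(cot²x) (using Pythagorean identity)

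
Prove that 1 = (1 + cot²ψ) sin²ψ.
RHS = csc²ψ · sin²ψ = (1/sin²ψ) · sin²ψ = 1 = LHS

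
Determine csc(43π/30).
csc(43π/30) = -1.022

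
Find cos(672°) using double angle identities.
cos(672°) = cos²336° - sin²336° = 0.6691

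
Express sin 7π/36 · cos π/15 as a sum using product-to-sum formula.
sin 7π/36 cos π/15 = (1/2)[sin(7π/36+π/15) + sin(7π/36-π/15)]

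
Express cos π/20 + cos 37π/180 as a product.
cos π/20 + cos 37π/180 = 2 cos(23π/180) cos(-7π/90)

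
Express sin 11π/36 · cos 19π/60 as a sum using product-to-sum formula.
sin 11π/36 cos 19π/60 = (1/2)[sin(11π/36+19π/60) + sin(11π/36-19π/60)]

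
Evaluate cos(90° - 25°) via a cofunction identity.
cos(90° - 25°) = sin(25°) = 0.4226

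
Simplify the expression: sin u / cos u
sin u / cos u = tan u (using Quotient identity)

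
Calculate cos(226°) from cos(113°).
cos(226°) = cos²113° - sin²113° = -0.6947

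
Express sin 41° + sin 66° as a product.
sin 41° + sin 66° = 2 sin(53.5°) cos(-12.5°)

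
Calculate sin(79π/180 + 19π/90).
sin(79π/180 + 19π/90) = sin 79π/180 cos 19π/90 + cos 79π/180 sin 19π/90 = 0.891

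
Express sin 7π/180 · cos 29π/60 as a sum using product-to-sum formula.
sin 7π/180 cos 29π/60 = (1/2)[sin(7π/180+29π/60) + sin(7π/180-29π/60)]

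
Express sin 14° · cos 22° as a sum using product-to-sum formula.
sin 14° cos 22° = (1/2)[sin(14°+22°) + sin(14°-22°)]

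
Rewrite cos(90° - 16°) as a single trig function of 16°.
cos(90° - 16°) = sin(16°)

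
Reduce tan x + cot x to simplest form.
tan x + cot x = sec x csc x (using Quotient identities)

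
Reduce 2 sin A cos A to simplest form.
2 sin A cos A = sin(2A) (using Double angle)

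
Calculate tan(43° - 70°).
tan(43° - 70°) = (tan 43° - tan 70°)/(1 + tan 43° tan 70°) = -0.5095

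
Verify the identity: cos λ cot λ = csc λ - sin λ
RHS = 1/sin λ - sin λ = (1 - sin²λ)/sin λ = cos²λ/sin λ = cos λ · (cos λ/sin λ) = cos λ cot λ = LHS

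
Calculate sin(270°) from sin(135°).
sin(270°) = 2 sin 135° cos 135° = -1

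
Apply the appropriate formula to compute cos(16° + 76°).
cos(16° + 76°) = cos 16° cos 76° - sin 16° sin 76° = -0.0349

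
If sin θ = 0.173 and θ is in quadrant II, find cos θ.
cos θ = -0.9849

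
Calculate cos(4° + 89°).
cos(4° + 89°) = cos 4° cos 89° - sin 4° sin 89° = -0.05234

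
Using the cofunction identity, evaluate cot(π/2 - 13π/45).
cot(π/2 - 13π/45) = tan(13π/45) = 1.28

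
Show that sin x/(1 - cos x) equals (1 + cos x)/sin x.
LHS = sin x(1 + cos x) / ((1 - cos x)(1 + cos x)) = sin x(1 + cos x) / (1 - cos²x) = sin x(1 + cos x) / sin²x = (1 + cos x)/sin x = RHS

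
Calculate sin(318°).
sin(318°) = -0.6691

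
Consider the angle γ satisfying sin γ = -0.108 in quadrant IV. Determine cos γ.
cos γ = √(1 - sin²γ) = 0.9942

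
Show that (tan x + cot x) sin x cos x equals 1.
LHS = (sin x/cos x + cos x/sin x) sin x cos x = ((sin²x + cos²x)/(sin x cos x)) · sin x cos x = sin²x + cos²x = 1 = RHS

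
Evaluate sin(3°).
sin(3°) = 0.05234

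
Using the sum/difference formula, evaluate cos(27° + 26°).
cos(27° + 26°) = cos 27° cos 26° - sin 27° sin 26° = 0.6018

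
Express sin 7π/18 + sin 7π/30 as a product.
sin 7π/18 + sin 7π/30 = 2 sin(14π/45) cos(7π/90)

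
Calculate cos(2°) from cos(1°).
cos(2°) = cos²1° - sin²1° = 0.9994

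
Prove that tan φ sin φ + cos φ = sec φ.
LHS = sin²φ/cos φ + cos φ = (sin²φ + cos²φ)/cos φ = 1/cos φ = sec φ = RHS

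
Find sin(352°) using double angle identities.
sin(352°) = 2 sin 176° cos 176° = -0.1392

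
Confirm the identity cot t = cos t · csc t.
RHS = cos t · (1/sin t) = cos t/sin t = cot t = LHS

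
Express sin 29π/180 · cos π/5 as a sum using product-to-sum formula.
sin 29π/180 cos π/5 = (1/2)[sin(29π/180+π/5) + sin(29π/180-π/5)]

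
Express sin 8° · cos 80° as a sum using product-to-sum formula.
sin 8° cos 80° = (1/2)[sin(8°+80°) + sin(8°-80°)]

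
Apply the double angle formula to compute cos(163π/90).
cos(163π/90) = cos²163π/180 - sin²163π/180 = 0.829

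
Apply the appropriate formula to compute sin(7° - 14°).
sin(7° - 14°) = sin 7° cos 14° - cos 7° sin 14° = -0.1219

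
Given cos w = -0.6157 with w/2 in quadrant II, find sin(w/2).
sin(w/2) = ±√((1 - cos w)/2); positive since w/2 ∈ QII, so sin(w/2) = 0.8988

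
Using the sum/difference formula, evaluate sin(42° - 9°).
sin(42° - 9°) = sin 42° cos 9° - cos 42° sin 9° = 0.5446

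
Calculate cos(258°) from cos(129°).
cos(258°) = cos²129° - sin²129° = -0.2079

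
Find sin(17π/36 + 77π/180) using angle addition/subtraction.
sin(17π/36 + 77π/180) = sin 17π/36 cos 77π/180 + cos 17π/36 sin 77π/180 = 0.309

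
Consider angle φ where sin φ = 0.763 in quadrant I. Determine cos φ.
cos φ = √(1 - sin²φ) = 0.6464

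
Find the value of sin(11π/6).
sin(11π/6) = -1/2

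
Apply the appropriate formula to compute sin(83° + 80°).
sin(83° + 80°) = sin 83° cos 80° + cos 83° sin 80° = 0.2924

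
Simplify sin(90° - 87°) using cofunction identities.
sin(90° - 87°) = cos(87°)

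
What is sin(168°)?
sin(168°) = 0.2079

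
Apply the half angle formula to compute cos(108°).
cos(108°) = -√((1 + cos 216°)/2) = -0.309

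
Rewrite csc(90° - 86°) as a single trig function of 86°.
csc(90° - 86°) = sec(86°)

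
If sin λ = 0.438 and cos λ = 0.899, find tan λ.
tan λ = sin λ / cos λ = 0.4872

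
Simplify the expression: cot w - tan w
cot w - tan w = 2 cot(2w) (using Double angle)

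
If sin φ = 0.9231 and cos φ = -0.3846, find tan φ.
tan φ = sin φ / cos φ = -2.4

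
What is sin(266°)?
sin(266°) = -0.9976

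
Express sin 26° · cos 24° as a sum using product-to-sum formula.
sin 26° cos 24° = (1/2)[sin(26°+24°) + sin(26°-24°)]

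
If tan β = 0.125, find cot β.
cot β = 1/tan β = 8.0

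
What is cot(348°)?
cot(348°) = -4.705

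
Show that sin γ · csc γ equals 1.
LHS = sin γ · (1/sin γ) = 1 = RHS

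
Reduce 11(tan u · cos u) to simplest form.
11(tan u · cos u) = 11(sin u) (using Quotient identity)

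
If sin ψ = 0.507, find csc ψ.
csc ψ = 1/sin ψ = 1.972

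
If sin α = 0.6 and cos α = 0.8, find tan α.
tan α = sin α / cos α = 0.75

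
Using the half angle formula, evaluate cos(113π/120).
cos(113π/120) = -√((1 + cos 113π/60)/2) = -0.9833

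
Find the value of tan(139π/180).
tan(139π/180) = -0.8693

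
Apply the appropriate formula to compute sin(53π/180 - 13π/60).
sin(53π/180 - 13π/60) = sin 53π/180 cos 13π/60 - cos 53π/180 sin 13π/60 = 0.2419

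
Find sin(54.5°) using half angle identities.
sin(54.5°) = √((1 - cos 109°)/2) = 0.8141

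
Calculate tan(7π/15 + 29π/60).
tan(7π/15 + 29π/60) = (tan 7π/15 + tan 29π/60)/(1 - tan 7π/15 tan 29π/60) = -0.1584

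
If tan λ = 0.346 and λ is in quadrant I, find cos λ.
cos λ = 0.945 (using tan²λ + 1 = sec²λ)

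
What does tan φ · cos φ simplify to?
tan φ · cos φ = sin φ (using Quotient identity)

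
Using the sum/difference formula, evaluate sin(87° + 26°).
sin(87° + 26°) = sin 87° cos 26° + cos 87° sin 26° = 0.9205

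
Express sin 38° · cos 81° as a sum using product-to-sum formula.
sin 38° cos 81° = (1/2)[sin(38°+81°) + sin(38°-81°)]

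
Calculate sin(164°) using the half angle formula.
sin(164°) = √((1 - cos 328°)/2) = 0.2756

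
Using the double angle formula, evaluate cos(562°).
cos(562°) = cos²281° - sin²281° = -0.9272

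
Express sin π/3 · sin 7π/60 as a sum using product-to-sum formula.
sin π/3 sin 7π/60 = (1/2)[cos(π/3-7π/60) - cos(π/3+7π/60)]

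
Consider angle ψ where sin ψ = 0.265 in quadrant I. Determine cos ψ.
cos ψ = √(1 - sin²ψ) = 0.9642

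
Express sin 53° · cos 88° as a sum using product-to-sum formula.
sin 53° cos 88° = (1/2)[sin(53°+88°) + sin(53°-88°)]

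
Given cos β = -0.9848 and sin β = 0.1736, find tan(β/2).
tan(β/2) = sin β / (1 + cos β) = 11.42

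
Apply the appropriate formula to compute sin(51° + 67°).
sin(51° + 67°) = sin 51° cos 67° + cos 51° sin 67° = 0.8829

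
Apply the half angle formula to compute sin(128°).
sin(128°) = √((1 - cos 256°)/2) = 0.788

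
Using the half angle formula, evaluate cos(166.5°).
cos(166.5°) = -√((1 + cos 333°)/2) = -0.9724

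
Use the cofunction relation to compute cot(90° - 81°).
cot(90° - 81°) = tan(81°) = 6.314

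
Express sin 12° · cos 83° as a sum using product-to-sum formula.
sin 12° cos 83° = (1/2)[sin(12°+83°) + sin(12°-83°)]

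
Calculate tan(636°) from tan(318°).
tan(636°) = 2 tan 318° / (1 - tan²318°) = -9.514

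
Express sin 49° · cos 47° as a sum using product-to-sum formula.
sin 49° cos 47° = (1/2)[sin(49°+47°) + sin(49°-47°)]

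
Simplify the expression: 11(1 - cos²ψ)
11(1 - cos²ψ) = 11(sin²ψ) (using Pythagorean identity)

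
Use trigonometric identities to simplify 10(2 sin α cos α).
10(2 sin α cos α) = 10(sin(2α)) (using Double angle)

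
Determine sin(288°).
sin(288°) = -0.9511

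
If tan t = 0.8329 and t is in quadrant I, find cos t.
cos t = 0.7684 (using tan²t + 1 = sec²t)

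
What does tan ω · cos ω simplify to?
tan ω · cos ω = sin ω (using Quotient identity)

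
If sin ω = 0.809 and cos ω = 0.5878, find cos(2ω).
cos(2ω) = cos²ω - sin²ω = -0.309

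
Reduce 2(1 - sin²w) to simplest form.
2(1 - sin²w) = 2(cos²w) (using Pythagorean identity)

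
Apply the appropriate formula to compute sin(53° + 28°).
sin(53° + 28°) = sin 53° cos 28° + cos 53° sin 28° = 0.9877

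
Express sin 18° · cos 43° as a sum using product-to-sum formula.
sin 18° cos 43° = (1/2)[sin(18°+43°) + sin(18°-43°)]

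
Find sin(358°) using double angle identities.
sin(358°) = 2 sin 179° cos 179° = -0.0349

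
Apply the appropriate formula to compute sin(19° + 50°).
sin(19° + 50°) = sin 19° cos 50° + cos 19° sin 50° = 0.9336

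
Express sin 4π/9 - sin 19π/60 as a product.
sin 4π/9 - sin 19π/60 = 2 cos(137π/360) sin(23π/360)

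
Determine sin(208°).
sin(208°) = -0.4695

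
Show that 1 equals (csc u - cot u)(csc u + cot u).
RHS = csc²u - cot²u = (1 + cot²u) - cot²u = 1 = LHS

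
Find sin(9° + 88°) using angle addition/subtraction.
sin(9° + 88°) = sin 9° cos 88° + cos 9° sin 88° = 0.9925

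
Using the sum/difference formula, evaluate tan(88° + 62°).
tan(88° + 62°) = (tan 88° + tan 62°)/(1 - tan 88° tan 62°) = -√3/3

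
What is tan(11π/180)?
tan(11π/180) = 0.1944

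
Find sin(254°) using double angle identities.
sin(254°) = 2 sin 127° cos 127° = -0.9613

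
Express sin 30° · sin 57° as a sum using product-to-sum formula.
sin 30° sin 57° = (1/2)[cos(30°-57°) - cos(30°+57°)]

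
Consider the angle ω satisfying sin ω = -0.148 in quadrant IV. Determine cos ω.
cos ω = √(1 - sin²ω) = 0.989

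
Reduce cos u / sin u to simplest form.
cos u / sin u = cot u (using Quotient identity)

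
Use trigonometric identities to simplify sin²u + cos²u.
sin²u + cos²u = 1 (using Pythagorean identity)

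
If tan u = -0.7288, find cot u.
cot u = 1/tan u = -1.372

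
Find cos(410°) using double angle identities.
cos(410°) = cos²205° - sin²205° = 0.6428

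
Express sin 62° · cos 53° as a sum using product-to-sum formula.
sin 62° cos 53° = (1/2)[sin(62°+53°) + sin(62°-53°)]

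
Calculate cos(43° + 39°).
cos(43° + 39°) = cos 43° cos 39° - sin 43° sin 39° = 0.1392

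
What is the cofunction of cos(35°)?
cos(35°) = sin(90° - 35°) = sin(55°)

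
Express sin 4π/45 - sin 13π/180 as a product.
sin 4π/45 - sin 13π/180 = 2 cos(29π/360) sin(π/120)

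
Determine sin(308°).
sin(308°) = -0.788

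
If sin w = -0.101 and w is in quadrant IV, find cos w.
cos w = 0.9949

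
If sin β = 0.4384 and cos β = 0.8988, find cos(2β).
cos(2β) = cos²β - sin²β = 0.6156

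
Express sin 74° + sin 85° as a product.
sin 74° + sin 85° = 2 sin(79.5°) cos(-5.5°)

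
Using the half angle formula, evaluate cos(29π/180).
cos(29π/180) = √((1 + cos 29π/90)/2) = 0.8746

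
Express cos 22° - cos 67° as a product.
cos 22° - cos 67° = -2 sin(44.5°) sin(-22.5°)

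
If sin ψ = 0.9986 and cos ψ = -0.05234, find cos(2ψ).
cos(2ψ) = cos²ψ - sin²ψ = -0.9945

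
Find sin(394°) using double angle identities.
sin(394°) = 2 sin 197° cos 197° = 0.5592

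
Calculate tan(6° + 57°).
tan(6° + 57°) = (tan 6° + tan 57°)/(1 - tan 6° tan 57°) = 1.963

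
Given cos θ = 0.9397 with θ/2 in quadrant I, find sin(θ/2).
sin(θ/2) = ±√((1 - cos θ)/2); positive since θ/2 ∈ QI, so sin(θ/2) = 0.1736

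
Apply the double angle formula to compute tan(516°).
tan(516°) = 2 tan 258° / (1 - tan²258°) = -0.4452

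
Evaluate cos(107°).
cos(107°) = -0.2924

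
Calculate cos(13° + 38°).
cos(13° + 38°) = cos 13° cos 38° - sin 13° sin 38° = 0.6293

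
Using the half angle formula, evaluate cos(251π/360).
cos(251π/360) = -√((1 + cos 251π/180)/2) = -0.5807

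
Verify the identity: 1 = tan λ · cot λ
RHS = (sin λ/cos λ) · (cos λ/sin λ) = 1 = LHS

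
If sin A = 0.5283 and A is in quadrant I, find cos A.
cos A = 0.8491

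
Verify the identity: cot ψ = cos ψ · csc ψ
RHS = cos ψ · (1/sin ψ) = cos ψ/sin ψ = cot ψ = LHS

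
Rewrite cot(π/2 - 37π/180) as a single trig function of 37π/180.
cot(π/2 - 37π/180) = tan(37π/180)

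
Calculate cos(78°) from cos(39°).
cos(78°) = cos²39° - sin²39° = 0.2079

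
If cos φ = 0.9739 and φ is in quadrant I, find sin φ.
sin φ = 0.227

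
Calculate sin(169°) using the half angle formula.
sin(169°) = √((1 - cos 338°)/2) = 0.1908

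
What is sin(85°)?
sin(85°) = 0.9962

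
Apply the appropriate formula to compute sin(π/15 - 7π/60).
sin(π/15 - 7π/60) = sin π/15 cos 7π/60 - cos π/15 sin 7π/60 = -0.1564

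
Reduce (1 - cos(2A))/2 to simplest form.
(1 - cos(2A))/2 = sin²A (using Power reduction)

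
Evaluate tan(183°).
tan(183°) = 0.05241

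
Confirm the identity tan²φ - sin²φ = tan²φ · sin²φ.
LHS = sin²φ/cos²φ - sin²φ = sin²φ(1/cos²φ - 1) = sin²φ · (1 - cos²φ)/cos²φ = sin²φ · sin²φ/cos²φ = sin²φ · tan²φ = RHS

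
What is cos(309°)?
cos(309°) = 0.6293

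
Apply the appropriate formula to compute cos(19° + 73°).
cos(19° + 73°) = cos 19° cos 73° - sin 19° sin 73° = -0.0349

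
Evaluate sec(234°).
sec(234°) = -1.701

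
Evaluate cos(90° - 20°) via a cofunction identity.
cos(90° - 20°) = sin(20°) = 0.342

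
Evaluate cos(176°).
cos(176°) = -0.9976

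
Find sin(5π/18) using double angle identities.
sin(5π/18) = 2 sin 5π/36 cos 5π/36 = 0.766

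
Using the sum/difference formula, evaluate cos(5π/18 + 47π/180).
cos(5π/18 + 47π/180) = cos 5π/18 cos 47π/180 - sin 5π/18 sin 47π/180 = -0.1219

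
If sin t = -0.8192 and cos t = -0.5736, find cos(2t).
cos(2t) = cos²t - sin²t = -0.3421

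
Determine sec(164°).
sec(164°) = -1.04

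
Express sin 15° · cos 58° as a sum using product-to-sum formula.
sin 15° cos 58° = (1/2)[sin(15°+58°) + sin(15°-58°)]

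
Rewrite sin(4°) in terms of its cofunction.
sin(4°) = cos(90° - 4°) = cos(86°)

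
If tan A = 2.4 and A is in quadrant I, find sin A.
sin A = 0.9231 (using tan²A + 1 = sec²A)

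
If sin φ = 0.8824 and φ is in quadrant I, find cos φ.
cos φ = 0.4705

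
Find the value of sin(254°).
sin(254°) = -0.9613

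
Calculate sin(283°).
sin(283°) = -0.9744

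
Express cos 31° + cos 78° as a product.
cos 31° + cos 78° = 2 cos(54.5°) cos(-23.5°)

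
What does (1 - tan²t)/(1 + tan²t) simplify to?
(1 - tan²t)/(1 + tan²t) = cos(2t) (using Double angle)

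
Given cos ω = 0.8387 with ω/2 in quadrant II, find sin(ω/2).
sin(ω/2) = ±√((1 - cos ω)/2); positive since ω/2 ∈ QII, so sin(ω/2) = 0.284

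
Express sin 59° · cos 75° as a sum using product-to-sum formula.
sin 59° cos 75° = (1/2)[sin(59°+75°) + sin(59°-75°)]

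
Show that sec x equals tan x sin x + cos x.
RHS = sin²x/cos x + cos x = (sin²x + cos²x)/cos x = 1/cos x = sec x = LHS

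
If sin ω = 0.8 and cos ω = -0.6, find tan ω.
tan ω = sin ω / cos ω = -1.333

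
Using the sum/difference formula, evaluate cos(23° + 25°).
cos(23° + 25°) = cos 23° cos 25° - sin 23° sin 25° = 0.6691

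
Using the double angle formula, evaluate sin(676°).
sin(676°) = 2 sin 338° cos 338° = -0.6947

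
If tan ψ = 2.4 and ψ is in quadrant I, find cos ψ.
cos ψ = 0.3846 (using tan²ψ + 1 = sec²ψ)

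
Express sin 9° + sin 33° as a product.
sin 9° + sin 33° = 2 sin(21°) cos(-12°)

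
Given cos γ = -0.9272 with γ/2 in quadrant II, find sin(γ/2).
sin(γ/2) = ±√((1 - cos γ)/2); positive since γ/2 ∈ QII, so sin(γ/2) = 0.9816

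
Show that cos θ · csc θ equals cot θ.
LHS = cos θ · (1/sin θ) = cos θ/sin θ = cot θ = RHS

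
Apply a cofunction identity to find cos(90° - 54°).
cos(90° - 54°) = sin(54°) = 0.809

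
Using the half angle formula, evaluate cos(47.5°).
cos(47.5°) = √((1 + cos 95°)/2) = 0.6756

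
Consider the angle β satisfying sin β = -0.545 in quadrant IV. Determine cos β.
cos β = √(1 - sin²β) = 0.8384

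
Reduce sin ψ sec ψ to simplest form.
sin ψ sec ψ = tan ψ (using Reciprocal + quotient)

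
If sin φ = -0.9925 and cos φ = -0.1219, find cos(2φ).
cos(2φ) = cos²φ - sin²φ = -0.9702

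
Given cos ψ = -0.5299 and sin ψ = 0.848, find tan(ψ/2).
tan(ψ/2) = sin ψ / (1 + cos ψ) = 1.804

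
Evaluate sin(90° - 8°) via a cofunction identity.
sin(90° - 8°) = cos(8°) = 0.9903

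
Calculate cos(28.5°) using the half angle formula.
cos(28.5°) = √((1 + cos 57°)/2) = 0.8788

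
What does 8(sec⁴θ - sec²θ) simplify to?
8(sec⁴θ - sec²θ) = 8(tan⁴θ + tan²θ) (using Pythagorean)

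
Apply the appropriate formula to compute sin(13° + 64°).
sin(13° + 64°) = sin 13° cos 64° + cos 13° sin 64° = 0.9744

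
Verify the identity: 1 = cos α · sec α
RHS = cos α · (1/cos α) = 1 = LHS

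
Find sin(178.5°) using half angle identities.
sin(178.5°) = √((1 - cos 357°)/2) = 0.02618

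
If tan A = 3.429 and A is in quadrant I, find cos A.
cos A = 0.28 (using tan²A + 1 = sec²A)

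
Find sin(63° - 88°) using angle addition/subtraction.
sin(63° - 88°) = sin 63° cos 88° - cos 63° sin 88° = -0.4226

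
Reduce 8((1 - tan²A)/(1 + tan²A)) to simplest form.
8((1 - tan²A)/(1 + tan²A)) = 8(cos(2A)) (using Double angle)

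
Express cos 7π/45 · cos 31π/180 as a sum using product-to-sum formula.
cos 7π/45 cos 31π/180 = (1/2)[cos(7π/45-31π/180) + cos(7π/45+31π/180)]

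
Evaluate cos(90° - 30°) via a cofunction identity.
cos(90° - 30°) = sin(30°) = 1/2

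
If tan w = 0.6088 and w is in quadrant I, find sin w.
sin w = 0.52 (using tan²w + 1 = sec²w)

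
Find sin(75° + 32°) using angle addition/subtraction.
sin(75° + 32°) = sin 75° cos 32° + cos 75° sin 32° = 0.9563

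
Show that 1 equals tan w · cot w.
RHS = (sin w/cos w) · (cos w/sin w) = 1 = LHS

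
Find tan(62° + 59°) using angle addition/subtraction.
tan(62° + 59°) = (tan 62° + tan 59°)/(1 - tan 62° tan 59°) = -1.664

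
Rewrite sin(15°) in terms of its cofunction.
sin(15°) = cos(90° - 15°) = cos(75°)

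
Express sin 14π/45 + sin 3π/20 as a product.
sin 14π/45 + sin 3π/20 = 2 sin(83π/360) cos(29π/360)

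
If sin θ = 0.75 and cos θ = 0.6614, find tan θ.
tan θ = sin θ / cos θ = 1.134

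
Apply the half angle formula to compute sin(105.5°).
sin(105.5°) = √((1 - cos 211°)/2) = 0.9636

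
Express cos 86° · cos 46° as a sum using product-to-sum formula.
cos 86° cos 46° = (1/2)[cos(86°-46°) + cos(86°+46°)]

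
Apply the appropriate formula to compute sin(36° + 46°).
sin(36° + 46°) = sin 36° cos 46° + cos 36° sin 46° = 0.9903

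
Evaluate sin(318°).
sin(318°) = -0.6691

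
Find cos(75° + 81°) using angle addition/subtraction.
cos(75° + 81°) = cos 75° cos 81° - sin 75° sin 81° = -0.9135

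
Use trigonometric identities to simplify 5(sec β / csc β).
5(sec β / csc β) = 5(tan β) (using Reciprocal identities)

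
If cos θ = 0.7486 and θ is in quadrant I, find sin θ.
sin θ = 0.663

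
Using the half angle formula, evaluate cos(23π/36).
cos(23π/36) = -√((1 + cos 23π/18)/2) = -0.4226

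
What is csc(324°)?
csc(324°) = -1.701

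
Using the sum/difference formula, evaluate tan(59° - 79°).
tan(59° - 79°) = (tan 59° - tan 79°)/(1 + tan 59° tan 79°) = -0.364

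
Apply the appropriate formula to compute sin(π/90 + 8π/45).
sin(π/90 + 8π/45) = sin π/90 cos 8π/45 + cos π/90 sin 8π/45 = 0.5592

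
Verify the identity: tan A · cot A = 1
LHS = (sin A/cos A) · (cos A/sin A) = 1 = RHS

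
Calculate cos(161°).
cos(161°) = -0.9455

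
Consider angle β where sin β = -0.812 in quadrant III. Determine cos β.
cos β = ±√(1 - sin²β) = -0.5837 (negative in QIII)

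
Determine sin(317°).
sin(317°) = -0.682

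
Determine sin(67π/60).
sin(67π/60) = -0.3584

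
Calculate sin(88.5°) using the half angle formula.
sin(88.5°) = √((1 - cos 177°)/2) = 0.9997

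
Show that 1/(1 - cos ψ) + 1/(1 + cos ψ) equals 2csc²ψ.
LHS = [(1 + cos ψ) + (1 - cos ψ)] / [(1 - cos ψ)(1 + cos ψ)] = 2/(1 - cos²ψ) = 2/sin²ψ = 2csc²ψ = RHS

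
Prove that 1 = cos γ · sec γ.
RHS = cos γ · (1/cos γ) = 1 = LHS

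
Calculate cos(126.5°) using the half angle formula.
cos(126.5°) = -√((1 + cos 253°)/2) = -0.5948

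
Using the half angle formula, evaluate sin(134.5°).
sin(134.5°) = √((1 - cos 269°)/2) = 0.7133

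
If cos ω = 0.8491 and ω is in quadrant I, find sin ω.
sin ω = 0.5282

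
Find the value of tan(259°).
tan(259°) = 5.145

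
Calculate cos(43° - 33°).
cos(43° - 33°) = cos 43° cos 33° + sin 43° sin 33° = 0.9848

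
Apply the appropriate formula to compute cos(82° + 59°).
cos(82° + 59°) = cos 82° cos 59° - sin 82° sin 59° = -0.7771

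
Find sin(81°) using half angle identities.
sin(81°) = √((1 - cos 162°)/2) = 0.9877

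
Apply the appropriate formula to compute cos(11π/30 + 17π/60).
cos(11π/30 + 17π/60) = cos 11π/30 cos 17π/60 - sin 11π/30 sin 17π/60 = -0.454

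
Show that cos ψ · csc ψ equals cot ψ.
LHS = cos ψ · (1/sin ψ) = cos ψ/sin ψ = cot ψ = RHS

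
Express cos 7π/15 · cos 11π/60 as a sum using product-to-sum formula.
cos 7π/15 cos 11π/60 = (1/2)[cos(7π/15-11π/60) + cos(7π/15+11π/60)]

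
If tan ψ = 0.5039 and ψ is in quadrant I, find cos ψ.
cos ψ = 0.893 (using tan²ψ + 1 = sec²ψ)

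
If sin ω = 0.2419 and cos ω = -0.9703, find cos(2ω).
cos(2ω) = cos²ω - sin²ω = 0.883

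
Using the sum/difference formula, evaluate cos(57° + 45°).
cos(57° + 45°) = cos 57° cos 45° - sin 57° sin 45° = -0.2079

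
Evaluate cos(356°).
cos(356°) = 0.9976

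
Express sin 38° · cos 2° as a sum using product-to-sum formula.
sin 38° cos 2° = (1/2)[sin(38°+2°) + sin(38°-2°)]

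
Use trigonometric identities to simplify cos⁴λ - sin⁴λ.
cos⁴λ - sin⁴λ = cos(2λ) (using Factoring + double angle)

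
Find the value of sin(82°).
sin(82°) = 0.9903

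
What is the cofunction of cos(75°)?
cos(75°) = sin(90° - 75°) = sin(15°)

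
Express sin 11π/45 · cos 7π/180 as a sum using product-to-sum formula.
sin 11π/45 cos 7π/180 = (1/2)[sin(11π/45+7π/180) + sin(11π/45-7π/180)]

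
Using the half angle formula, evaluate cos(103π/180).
cos(103π/180) = -√((1 + cos 103π/90)/2) = -0.225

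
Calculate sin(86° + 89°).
sin(86° + 89°) = sin 86° cos 89° + cos 86° sin 89° = 0.08716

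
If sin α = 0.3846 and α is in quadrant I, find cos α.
cos α = 0.9231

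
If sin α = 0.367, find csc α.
csc α = 1/sin α = 2.725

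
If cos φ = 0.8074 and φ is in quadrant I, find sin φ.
sin φ = 0.59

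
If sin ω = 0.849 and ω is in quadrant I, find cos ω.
cos ω = 0.5284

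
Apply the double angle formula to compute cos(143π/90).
cos(143π/90) = 1 - 2sin²143π/180 = 0.2756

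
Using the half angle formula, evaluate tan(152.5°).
tan(152.5°) = sin 305° / (1 + cos 305°) = -0.5206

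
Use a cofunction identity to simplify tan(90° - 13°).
tan(90° - 13°) = cot(13°)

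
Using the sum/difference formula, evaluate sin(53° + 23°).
sin(53° + 23°) = sin 53° cos 23° + cos 53° sin 23° = 0.9703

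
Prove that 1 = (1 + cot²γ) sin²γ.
RHS = csc²γ · sin²γ = (1/sin²γ) · sin²γ = 1 = LHS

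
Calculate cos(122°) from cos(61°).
cos(122°) = 2cos²61° - 1 = -0.5299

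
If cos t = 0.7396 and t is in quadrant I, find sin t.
sin t = 0.673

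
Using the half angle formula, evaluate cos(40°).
cos(40°) = √((1 + cos 80°)/2) = 0.766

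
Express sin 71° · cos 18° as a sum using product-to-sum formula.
sin 71° cos 18° = (1/2)[sin(71°+18°) + sin(71°-18°)]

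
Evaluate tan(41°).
tan(41°) = 0.8693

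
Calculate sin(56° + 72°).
sin(56° + 72°) = sin 56° cos 72° + cos 56° sin 72° = 0.788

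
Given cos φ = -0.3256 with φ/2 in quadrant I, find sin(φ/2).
sin(φ/2) = ±√((1 - cos φ)/2); positive since φ/2 ∈ QI, so sin(φ/2) = 0.8141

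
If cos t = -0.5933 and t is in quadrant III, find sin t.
sin t = -0.805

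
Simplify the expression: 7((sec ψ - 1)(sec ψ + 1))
7((sec ψ - 1)(sec ψ + 1)) = 7(tan²ψ) (using Diff. of squares)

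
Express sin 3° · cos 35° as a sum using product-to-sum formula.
sin 3° cos 35° = (1/2)[sin(3°+35°) + sin(3°-35°)]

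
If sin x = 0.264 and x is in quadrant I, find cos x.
cos x = 0.9645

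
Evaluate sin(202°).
sin(202°) = -0.3746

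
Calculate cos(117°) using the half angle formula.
cos(117°) = -√((1 + cos 234°)/2) = -0.454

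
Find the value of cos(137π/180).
cos(137π/180) = -0.7314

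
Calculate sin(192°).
sin(192°) = -0.2079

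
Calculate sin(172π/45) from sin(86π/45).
sin(172π/45) = 2 sin 86π/45 cos 86π/45 = -0.5299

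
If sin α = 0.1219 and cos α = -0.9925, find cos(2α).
cos(2α) = cos²α - sin²α = 0.9702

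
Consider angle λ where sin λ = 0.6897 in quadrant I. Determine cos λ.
cos λ = √(1 - sin²λ) = 0.7241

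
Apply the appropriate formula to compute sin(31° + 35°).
sin(31° + 35°) = sin 31° cos 35° + cos 31° sin 35° = 0.9135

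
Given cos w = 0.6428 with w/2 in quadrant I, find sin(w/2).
sin(w/2) = ±√((1 - cos w)/2); positive since w/2 ∈ QI, so sin(w/2) = 0.4226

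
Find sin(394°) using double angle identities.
sin(394°) = 2 sin 197° cos 197° = 0.5592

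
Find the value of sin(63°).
sin(63°) = 0.891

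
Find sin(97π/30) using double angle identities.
sin(97π/30) = 2 sin 97π/60 cos 97π/60 = -0.6691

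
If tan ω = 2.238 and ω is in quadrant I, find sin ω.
sin ω = 0.913 (using tan²ω + 1 = sec²ω)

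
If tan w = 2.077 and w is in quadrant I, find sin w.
sin w = 0.901 (using tan²w + 1 = sec²w)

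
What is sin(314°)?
sin(314°) = -0.7193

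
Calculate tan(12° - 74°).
tan(12° - 74°) = (tan 12° - tan 74°)/(1 + tan 12° tan 74°) = -1.881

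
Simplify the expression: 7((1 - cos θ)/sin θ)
7((1 - cos θ)/sin θ) = 7(tan(θ/2)) (using Half angle)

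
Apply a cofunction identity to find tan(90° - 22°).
tan(90° - 22°) = cot(22°) = 2.475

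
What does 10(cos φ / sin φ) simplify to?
10(cos φ / sin φ) = 10(cot φ) (using Quotient identity)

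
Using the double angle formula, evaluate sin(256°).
sin(256°) = 2 sin 128° cos 128° = -0.9703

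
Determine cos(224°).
cos(224°) = -0.7193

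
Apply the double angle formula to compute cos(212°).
cos(212°) = cos²106° - sin²106° = -0.848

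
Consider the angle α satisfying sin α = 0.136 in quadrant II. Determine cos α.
cos α = ±√(1 - sin²α) = -0.9907 (negative in QII)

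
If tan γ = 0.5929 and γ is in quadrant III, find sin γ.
sin γ = -0.51 (using tan²γ + 1 = sec²γ)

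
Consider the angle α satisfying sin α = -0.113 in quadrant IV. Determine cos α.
cos α = √(1 - sin²α) = 0.9936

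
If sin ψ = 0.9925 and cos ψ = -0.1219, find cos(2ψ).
cos(2ψ) = cos²ψ - sin²ψ = -0.9702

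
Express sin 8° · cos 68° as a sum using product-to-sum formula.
sin 8° cos 68° = (1/2)[sin(8°+68°) + sin(8°-68°)]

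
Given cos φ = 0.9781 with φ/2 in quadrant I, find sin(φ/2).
sin(φ/2) = ±√((1 - cos φ)/2); positive since φ/2 ∈ QI, so sin(φ/2) = 0.1046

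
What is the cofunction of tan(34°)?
tan(34°) = cot(90° - 34°) = cot(56°)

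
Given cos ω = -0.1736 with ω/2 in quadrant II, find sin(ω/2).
sin(ω/2) = ±√((1 - cos ω)/2); positive since ω/2 ∈ QII, so sin(ω/2) = 0.766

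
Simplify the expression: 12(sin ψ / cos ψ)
12(sin ψ / cos ψ) = 12(tan ψ) (using Quotient identity)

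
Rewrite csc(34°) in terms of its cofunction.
csc(34°) = sec(90° - 34°) = sec(56°)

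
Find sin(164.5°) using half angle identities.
sin(164.5°) = √((1 - cos 329°)/2) = 0.2672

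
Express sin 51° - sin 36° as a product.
sin 51° - sin 36° = 2 cos(43.5°) sin(7.5°)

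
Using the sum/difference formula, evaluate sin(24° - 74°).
sin(24° - 74°) = sin 24° cos 74° - cos 24° sin 74° = -0.766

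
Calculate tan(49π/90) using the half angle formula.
tan(49π/90) = sin 49π/45 / (1 + cos 49π/45) = -7.115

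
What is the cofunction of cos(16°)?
cos(16°) = sin(90° - 16°) = sin(74°)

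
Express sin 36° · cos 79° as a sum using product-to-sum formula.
sin 36° cos 79° = (1/2)[sin(36°+79°) + sin(36°-79°)]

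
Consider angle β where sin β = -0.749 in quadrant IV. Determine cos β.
cos β = √(1 - sin²β) = 0.6626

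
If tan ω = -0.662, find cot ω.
cot ω = 1/tan ω = -1.511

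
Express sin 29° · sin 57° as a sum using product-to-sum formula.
sin 29° sin 57° = (1/2)[cos(29°-57°) - cos(29°+57°)]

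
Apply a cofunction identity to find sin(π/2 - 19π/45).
sin(π/2 - 19π/45) = cos(19π/45) = 0.2419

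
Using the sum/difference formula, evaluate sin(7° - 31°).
sin(7° - 31°) = sin 7° cos 31° - cos 7° sin 31° = -0.4067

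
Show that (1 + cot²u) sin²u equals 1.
LHS = csc²u · sin²u = (1/sin²u) · sin²u = 1 = RHS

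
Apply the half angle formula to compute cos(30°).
cos(30°) = √((1 + cos 60°)/2) = √3/2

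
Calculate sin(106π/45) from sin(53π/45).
sin(106π/45) = 2 sin 53π/45 cos 53π/45 = 0.8988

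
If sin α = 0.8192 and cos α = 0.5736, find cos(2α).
cos(2α) = cos²α - sin²α = -0.3421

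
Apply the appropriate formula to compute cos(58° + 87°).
cos(58° + 87°) = cos 58° cos 87° - sin 58° sin 87° = -0.8192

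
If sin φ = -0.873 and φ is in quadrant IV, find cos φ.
cos φ = 0.4877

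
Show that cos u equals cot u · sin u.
RHS = (cos u/sin u) · sin u = cos u = LHS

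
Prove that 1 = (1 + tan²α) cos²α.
RHS = sec²α · cos²α = (1/cos²α) · cos²α = 1 = LHS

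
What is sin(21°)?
sin(21°) = 0.3584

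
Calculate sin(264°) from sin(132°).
sin(264°) = 2 sin 132° cos 132° = -0.9945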